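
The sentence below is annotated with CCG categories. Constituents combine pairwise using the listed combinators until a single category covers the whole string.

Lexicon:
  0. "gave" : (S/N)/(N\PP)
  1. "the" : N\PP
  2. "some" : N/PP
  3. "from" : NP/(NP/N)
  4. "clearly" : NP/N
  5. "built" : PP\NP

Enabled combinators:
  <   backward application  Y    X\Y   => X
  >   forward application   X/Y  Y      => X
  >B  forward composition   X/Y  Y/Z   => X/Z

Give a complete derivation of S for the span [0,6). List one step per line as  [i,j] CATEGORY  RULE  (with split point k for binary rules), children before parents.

[0,6] S   >
  [0,2] S/N   >
    [0,1] "gave" : (S/N)/(N\PP)
    [1,2] "the" : N\PP
  [2,6] N   >
    [2,3] "some" : N/PP
    [3,6] PP   <
      [3,5] NP   >
        [3,4] "from" : NP/(NP/N)
        [4,5] "clearly" : NP/N
      [5,6] "built" : PP\NP

[0,1] (S/N)/(N\PP)  lex  "gave"
[1,2] N\PP  lex  "the"
[0,2] S/N  >  k=1
[2,3] N/PP  lex  "some"
[3,4] NP/(NP/N)  lex  "from"
[4,5] NP/N  lex  "clearly"
[3,5] NP  >  k=4
[5,6] PP\NP  lex  "built"
[3,6] PP  <  k=5
[2,6] N  >  k=3
[0,6] S  >  k=2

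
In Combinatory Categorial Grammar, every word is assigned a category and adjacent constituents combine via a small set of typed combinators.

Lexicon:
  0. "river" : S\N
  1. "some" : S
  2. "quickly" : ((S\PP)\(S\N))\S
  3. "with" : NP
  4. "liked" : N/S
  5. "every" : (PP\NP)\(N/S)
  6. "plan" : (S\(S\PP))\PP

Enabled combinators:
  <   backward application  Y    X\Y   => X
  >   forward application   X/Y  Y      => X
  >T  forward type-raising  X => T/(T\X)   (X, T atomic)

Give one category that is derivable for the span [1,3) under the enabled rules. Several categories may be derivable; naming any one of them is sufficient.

(S\PP)\(S\N)

[0,7] S   <
  [0,3] S\PP   <
    [0,1] "river" : S\N
    [1,3] (S\PP)\(S\N)   <
      [1,2] "some" : S
      [2,3] "quickly" : ((S\PP)\(S\N))\S
  [3,7] S\(S\PP)   <
    [3,6] PP   <
      [3,4] "with" : NP
      [4,6] PP\NP   <
        [4,5] "liked" : N/S
        [5,6] "every" : (PP\NP)\(N/S)
    [6,7] "plan" : (S\(S\PP))\PP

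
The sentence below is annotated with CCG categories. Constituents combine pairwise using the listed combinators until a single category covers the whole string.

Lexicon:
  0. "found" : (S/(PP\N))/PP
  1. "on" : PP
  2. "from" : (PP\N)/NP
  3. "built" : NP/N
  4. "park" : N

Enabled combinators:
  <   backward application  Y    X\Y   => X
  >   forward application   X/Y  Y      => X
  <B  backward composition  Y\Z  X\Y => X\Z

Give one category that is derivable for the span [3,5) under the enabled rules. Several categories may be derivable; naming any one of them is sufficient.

NP

[0,5] S   >
  [0,2] S/(PP\N)   >
    [0,1] "found" : (S/(PP\N))/PP
    [1,2] "on" : PP
  [2,5] PP\N   >
    [2,3] "from" : (PP\N)/NP
    [3,5] NP   >
      [3,4] "built" : NP/N
      [4,5] "park" : N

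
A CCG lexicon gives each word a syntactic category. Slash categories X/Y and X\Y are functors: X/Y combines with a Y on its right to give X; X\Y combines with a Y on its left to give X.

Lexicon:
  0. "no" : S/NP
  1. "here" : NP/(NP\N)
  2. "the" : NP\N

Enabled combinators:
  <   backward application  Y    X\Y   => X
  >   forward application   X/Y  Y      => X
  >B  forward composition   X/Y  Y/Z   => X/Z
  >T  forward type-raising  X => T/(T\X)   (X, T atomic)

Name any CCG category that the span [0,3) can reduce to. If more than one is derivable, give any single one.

[0,3] S   >
  [0,1] "no" : S/NP
  [1,3] NP   >
    [1,2] "here" : NP/(NP\N)
    [2,3] "the" : NP\N

S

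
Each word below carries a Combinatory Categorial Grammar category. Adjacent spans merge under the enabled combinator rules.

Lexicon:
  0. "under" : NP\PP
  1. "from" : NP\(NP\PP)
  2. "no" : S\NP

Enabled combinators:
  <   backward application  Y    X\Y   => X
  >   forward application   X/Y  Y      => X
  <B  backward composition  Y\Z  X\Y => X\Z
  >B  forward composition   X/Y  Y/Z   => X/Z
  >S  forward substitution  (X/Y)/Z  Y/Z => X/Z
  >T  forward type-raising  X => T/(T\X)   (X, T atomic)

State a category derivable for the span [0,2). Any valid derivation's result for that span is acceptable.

[0,3] S   <
  [0,2] NP   <
    [0,1] "under" : NP\PP
    [1,2] "from" : NP\(NP\PP)
  [2,3] "no" : S\NP

NP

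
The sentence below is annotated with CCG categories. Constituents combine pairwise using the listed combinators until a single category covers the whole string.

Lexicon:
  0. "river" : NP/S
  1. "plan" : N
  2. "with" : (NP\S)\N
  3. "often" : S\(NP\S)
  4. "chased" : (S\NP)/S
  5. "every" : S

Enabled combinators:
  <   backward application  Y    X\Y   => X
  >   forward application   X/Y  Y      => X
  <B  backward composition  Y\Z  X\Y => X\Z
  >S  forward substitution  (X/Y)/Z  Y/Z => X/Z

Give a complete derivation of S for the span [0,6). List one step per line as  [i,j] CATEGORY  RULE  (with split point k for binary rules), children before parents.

[0,6] S   <
  [0,4] NP   >
    [0,1] "river" : NP/S
    [1,4] S   <
      [1,3] NP\S   <
        [1,2] "plan" : N
        [2,3] "with" : (NP\S)\N
      [3,4] "often" : S\(NP\S)
  [4,6] S\NP   >
    [4,5] "chased" : (S\NP)/S
    [5,6] "every" : S

[0,1] NP/S  lex  "river"
[1,2] N  lex  "plan"
[2,3] (NP\S)\N  lex  "with"
[1,3] NP\S  <  k=2
[3,4] S\(NP\S)  lex  "often"
[1,4] S  <  k=3
[0,4] NP  >  k=1
[4,5] (S\NP)/S  lex  "chased"
[5,6] S  lex  "every"
[4,6] S\NP  >  k=5
[0,6] S  <  k=4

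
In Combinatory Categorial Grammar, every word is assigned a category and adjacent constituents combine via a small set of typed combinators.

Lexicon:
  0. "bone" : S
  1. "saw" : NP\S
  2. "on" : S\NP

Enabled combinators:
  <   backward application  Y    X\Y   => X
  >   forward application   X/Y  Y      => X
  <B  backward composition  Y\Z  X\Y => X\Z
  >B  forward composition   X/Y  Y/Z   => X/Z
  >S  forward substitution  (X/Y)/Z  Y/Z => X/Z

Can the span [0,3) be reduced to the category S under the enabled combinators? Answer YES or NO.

[0,3] S   <
  [0,2] NP   <
    [0,1] "bone" : S
    [1,2] "saw" : NP\S
  [2,3] "on" : S\NP

YES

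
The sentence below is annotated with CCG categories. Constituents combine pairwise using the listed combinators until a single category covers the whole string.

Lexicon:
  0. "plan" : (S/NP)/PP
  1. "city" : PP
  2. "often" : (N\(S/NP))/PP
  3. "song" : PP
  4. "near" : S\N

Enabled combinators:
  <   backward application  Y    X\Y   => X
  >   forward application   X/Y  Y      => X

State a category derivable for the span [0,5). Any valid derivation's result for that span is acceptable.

[0,5] S   <
  [0,4] N   <
    [0,2] S/NP   >
      [0,1] "plan" : (S/NP)/PP
      [1,2] "city" : PP
    [2,4] N\(S/NP)   >
      [2,3] "often" : (N\(S/NP))/PP
      [3,4] "song" : PP
  [4,5] "near" : S\N

S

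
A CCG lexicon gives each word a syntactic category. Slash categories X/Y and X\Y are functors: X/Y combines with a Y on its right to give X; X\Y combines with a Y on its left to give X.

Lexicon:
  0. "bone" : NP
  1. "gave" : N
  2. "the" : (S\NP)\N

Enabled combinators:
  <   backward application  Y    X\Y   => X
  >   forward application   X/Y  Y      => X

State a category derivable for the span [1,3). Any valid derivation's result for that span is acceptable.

[0,3] S   <
  [0,1] "bone" : NP
  [1,3] S\NP   <
    [1,2] "gave" : N
    [2,3] "the" : (S\NP)\N

S\NP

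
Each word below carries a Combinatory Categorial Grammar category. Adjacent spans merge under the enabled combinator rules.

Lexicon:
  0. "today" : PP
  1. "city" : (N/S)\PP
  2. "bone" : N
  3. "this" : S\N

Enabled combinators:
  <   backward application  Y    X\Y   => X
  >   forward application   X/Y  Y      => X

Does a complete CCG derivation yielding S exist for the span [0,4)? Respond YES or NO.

PP (N/S)\PP N S\N
CKY chart[0,4] = {N}; S ∉ chart

NO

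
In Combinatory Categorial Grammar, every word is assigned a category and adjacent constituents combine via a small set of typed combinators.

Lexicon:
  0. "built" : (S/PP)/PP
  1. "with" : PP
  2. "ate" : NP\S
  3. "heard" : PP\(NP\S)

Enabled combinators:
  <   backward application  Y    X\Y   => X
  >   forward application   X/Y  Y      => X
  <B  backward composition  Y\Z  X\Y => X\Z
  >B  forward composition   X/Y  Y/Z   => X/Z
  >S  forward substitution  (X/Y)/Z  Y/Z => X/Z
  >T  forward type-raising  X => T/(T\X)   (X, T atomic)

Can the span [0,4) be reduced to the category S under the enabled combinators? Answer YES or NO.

[0,4] S   >
  [0,2] S/PP   >
    [0,1] "built" : (S/PP)/PP
    [1,2] "with" : PP
  [2,4] PP   <
    [2,3] "ate" : NP\S
    [3,4] "heard" : PP\(NP\S)

YES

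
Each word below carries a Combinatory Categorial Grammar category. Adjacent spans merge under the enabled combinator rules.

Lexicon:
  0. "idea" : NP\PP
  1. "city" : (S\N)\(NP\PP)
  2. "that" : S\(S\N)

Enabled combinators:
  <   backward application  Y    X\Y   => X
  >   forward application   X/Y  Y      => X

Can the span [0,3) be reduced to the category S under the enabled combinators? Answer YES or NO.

[0,3] S   <
  [0,2] S\N   <
    [0,1] "idea" : NP\PP
    [1,2] "city" : (S\N)\(NP\PP)
  [2,3] "that" : S\(S\N)

YES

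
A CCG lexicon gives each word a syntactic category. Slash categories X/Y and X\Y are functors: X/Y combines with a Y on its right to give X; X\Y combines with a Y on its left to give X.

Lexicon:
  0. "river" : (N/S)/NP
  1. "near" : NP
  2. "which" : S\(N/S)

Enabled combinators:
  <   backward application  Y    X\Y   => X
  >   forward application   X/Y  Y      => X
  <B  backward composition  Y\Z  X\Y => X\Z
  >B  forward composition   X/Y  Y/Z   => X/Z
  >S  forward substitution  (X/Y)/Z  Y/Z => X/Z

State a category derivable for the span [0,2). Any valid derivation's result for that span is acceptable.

[0,3] S   <
  [0,2] N/S   >
    [0,1] "river" : (N/S)/NP
    [1,2] "near" : NP
  [2,3] "which" : S\(N/S)

N/S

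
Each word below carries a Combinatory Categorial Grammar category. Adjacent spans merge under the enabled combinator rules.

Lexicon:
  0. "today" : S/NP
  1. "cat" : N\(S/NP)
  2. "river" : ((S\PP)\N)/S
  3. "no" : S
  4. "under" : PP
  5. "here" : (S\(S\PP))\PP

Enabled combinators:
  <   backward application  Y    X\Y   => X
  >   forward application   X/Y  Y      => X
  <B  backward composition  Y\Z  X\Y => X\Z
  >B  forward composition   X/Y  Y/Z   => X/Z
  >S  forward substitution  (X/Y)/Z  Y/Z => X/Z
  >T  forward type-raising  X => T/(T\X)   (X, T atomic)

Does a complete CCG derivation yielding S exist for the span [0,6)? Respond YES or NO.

YES

[0,6] S   <
  [0,4] S\PP   <
    [0,2] N   <
      [0,1] "today" : S/NP
      [1,2] "cat" : N\(S/NP)
    [2,4] (S\PP)\N   >
      [2,3] "river" : ((S\PP)\N)/S
      [3,4] "no" : S
  [4,6] S\(S\PP)   <
    [4,5] "under" : PP
    [5,6] "here" : (S\(S\PP))\PP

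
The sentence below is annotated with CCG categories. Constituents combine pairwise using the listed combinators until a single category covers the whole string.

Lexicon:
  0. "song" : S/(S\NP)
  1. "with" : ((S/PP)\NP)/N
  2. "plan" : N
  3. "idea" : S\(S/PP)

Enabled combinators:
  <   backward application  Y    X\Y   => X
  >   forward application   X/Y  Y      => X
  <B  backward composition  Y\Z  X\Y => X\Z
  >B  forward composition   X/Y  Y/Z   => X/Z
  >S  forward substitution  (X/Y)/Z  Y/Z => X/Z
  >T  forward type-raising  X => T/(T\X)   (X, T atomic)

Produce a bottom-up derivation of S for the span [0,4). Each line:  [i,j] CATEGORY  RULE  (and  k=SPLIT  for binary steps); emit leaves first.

[0,4] S   >
  [0,1] "song" : S/(S\NP)
  [1,4] S\NP   <B
    [1,3] (S/PP)\NP   >
      [1,2] "with" : ((S/PP)\NP)/N
      [2,3] "plan" : N
    [3,4] "idea" : S\(S/PP)

[0,1] S/(S\NP)  lex  "song"
[1,2] ((S/PP)\NP)/N  lex  "with"
[2,3] N  lex  "plan"
[1,3] (S/PP)\NP  >  k=2
[3,4] S\(S/PP)  lex  "idea"
[1,4] S\NP  <B  k=3
[0,4] S  >  k=1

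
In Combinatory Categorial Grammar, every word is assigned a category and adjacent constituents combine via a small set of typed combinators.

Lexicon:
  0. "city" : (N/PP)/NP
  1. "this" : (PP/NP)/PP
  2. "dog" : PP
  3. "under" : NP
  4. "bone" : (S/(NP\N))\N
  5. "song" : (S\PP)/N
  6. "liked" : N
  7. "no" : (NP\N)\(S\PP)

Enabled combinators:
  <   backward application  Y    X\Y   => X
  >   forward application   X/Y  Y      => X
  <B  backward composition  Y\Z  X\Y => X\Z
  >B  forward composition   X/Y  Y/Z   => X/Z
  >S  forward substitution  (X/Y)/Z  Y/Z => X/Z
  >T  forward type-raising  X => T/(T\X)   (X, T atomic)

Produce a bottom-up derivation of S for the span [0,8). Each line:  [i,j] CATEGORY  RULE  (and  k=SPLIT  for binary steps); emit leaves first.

[0,8] S   >
  [0,5] S/(NP\N)   <
    [0,4] N   >
      [0,3] N/NP   >S
        [0,1] "city" : (N/PP)/NP
        [1,3] PP/NP   >
          [1,2] "this" : (PP/NP)/PP
          [2,3] "dog" : PP
      [3,4] "under" : NP
    [4,5] "bone" : (S/(NP\N))\N
  [5,8] NP\N   <
    [5,7] S\PP   >
      [5,6] "song" : (S\PP)/N
      [6,7] "liked" : N
    [7,8] "no" : (NP\N)\(S\PP)

[0,1] (N/PP)/NP  lex  "city"
[1,2] (PP/NP)/PP  lex  "this"
[2,3] PP  lex  "dog"
[1,3] PP/NP  >  k=2
[0,3] N/NP  >S  k=1
[3,4] NP  lex  "under"
[0,4] N  >  k=3
[4,5] (S/(NP\N))\N  lex  "bone"
[0,5] S/(NP\N)  <  k=4
[5,6] (S\PP)/N  lex  "song"
[6,7] N  lex  "liked"
[5,7] S\PP  >  k=6
[7,8] (NP\N)\(S\PP)  lex  "no"
[5,8] NP\N  <  k=7
[0,8] S  >  k=5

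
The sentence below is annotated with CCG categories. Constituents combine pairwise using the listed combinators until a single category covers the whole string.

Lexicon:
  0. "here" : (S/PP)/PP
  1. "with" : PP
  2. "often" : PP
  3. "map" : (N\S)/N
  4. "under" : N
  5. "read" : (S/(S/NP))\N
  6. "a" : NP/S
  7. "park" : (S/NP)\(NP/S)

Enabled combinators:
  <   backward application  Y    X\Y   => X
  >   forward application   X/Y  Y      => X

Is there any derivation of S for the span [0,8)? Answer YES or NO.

YES

[0,8] S   >
  [0,6] S/(S/NP)   <
    [0,5] N   <
      [0,3] S   >
        [0,2] S/PP   >
          [0,1] "here" : (S/PP)/PP
          [1,2] "with" : PP
        [2,3] "often" : PP
      [3,5] N\S   >
        [3,4] "map" : (N\S)/N
        [4,5] "under" : N
    [5,6] "read" : (S/(S/NP))\N
  [6,8] S/NP   <
    [6,7] "a" : NP/S
    [7,8] "park" : (S/NP)\(NP/S)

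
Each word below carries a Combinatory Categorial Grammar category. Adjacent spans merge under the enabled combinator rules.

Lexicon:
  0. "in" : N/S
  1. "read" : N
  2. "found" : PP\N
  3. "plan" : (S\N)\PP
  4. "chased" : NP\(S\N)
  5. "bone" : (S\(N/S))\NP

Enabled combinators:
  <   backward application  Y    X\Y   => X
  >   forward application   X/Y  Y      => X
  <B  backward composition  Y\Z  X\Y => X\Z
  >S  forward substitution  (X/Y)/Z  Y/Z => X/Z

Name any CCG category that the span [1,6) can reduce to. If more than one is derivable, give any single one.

S\(N/S)

[0,6] S   <
  [0,1] "in" : N/S
  [1,6] S\(N/S)   <
    [1,5] NP   <
      [1,2] "read" : N
      [2,5] NP\N   <B
        [2,3] "found" : PP\N
        [3,5] NP\PP   <B
          [3,4] "plan" : (S\N)\PP
          [4,5] "chased" : NP\(S\N)
    [5,6] "bone" : (S\(N/S))\NP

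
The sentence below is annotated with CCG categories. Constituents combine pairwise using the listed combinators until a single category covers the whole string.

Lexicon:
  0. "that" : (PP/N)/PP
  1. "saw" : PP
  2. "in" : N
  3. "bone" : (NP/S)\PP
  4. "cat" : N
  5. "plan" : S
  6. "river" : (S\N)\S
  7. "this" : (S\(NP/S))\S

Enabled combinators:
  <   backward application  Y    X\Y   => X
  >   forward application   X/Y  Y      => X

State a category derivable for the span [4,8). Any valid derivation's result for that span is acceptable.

[0,8] S   <
  [0,4] NP/S   <
    [0,3] PP   >
      [0,2] PP/N   >
        [0,1] "that" : (PP/N)/PP
        [1,2] "saw" : PP
      [2,3] "in" : N
    [3,4] "bone" : (NP/S)\PP
  [4,8] S\(NP/S)   <
    [4,7] S   <
      [4,5] "cat" : N
      [5,7] S\N   <
        [5,6] "plan" : S
        [6,7] "river" : (S\N)\S
    [7,8] "this" : (S\(NP/S))\S

S\(NP/S)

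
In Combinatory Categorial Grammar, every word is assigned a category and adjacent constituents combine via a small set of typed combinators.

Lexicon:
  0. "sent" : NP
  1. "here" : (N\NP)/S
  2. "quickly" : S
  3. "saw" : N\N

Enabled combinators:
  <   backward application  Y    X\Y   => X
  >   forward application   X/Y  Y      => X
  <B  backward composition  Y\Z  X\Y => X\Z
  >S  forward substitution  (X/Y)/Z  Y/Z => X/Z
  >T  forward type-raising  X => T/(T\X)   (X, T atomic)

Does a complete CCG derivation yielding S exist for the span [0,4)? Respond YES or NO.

NO

NP (N\NP)/S S N\N
CKY chart[0,4] = {N, N/(N\N), NP/(NP\N), PP/(PP\N), S/(S\N)}; S ∉ chart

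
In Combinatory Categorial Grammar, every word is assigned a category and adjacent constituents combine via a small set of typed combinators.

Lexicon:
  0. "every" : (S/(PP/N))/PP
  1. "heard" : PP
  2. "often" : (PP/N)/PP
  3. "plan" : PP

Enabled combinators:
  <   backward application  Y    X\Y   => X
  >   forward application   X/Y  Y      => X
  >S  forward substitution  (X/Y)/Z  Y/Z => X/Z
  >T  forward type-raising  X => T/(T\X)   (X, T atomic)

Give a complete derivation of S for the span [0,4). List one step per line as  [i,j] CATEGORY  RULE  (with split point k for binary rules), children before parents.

[0,1] (S/(PP/N))/PP  lex  "every"
[1,2] PP  lex  "heard"
[0,2] S/(PP/N)  >  k=1
[2,3] (PP/N)/PP  lex  "often"
[3,4] PP  lex  "plan"
[2,4] PP/N  >  k=3
[0,4] S  >  k=2

[0,4] S   >
  [0,2] S/(PP/N)   >
    [0,1] "every" : (S/(PP/N))/PP
    [1,2] "heard" : PP
  [2,4] PP/N   >
    [2,3] "often" : (PP/N)/PP
    [3,4] "plan" : PP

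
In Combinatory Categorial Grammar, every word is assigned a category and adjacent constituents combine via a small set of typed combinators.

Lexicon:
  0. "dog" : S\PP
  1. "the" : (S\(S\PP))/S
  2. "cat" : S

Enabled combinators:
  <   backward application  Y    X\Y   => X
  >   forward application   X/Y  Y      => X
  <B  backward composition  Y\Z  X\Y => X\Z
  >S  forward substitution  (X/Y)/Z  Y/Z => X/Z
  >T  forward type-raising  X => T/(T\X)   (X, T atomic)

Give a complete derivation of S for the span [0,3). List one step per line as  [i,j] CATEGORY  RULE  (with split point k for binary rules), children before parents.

[0,3] S   <
  [0,1] "dog" : S\PP
  [1,3] S\(S\PP)   >
    [1,2] "the" : (S\(S\PP))/S
    [2,3] "cat" : S

[0,1] S\PP  lex  "dog"
[1,2] (S\(S\PP))/S  lex  "the"
[2,3] S  lex  "cat"
[1,3] S\(S\PP)  >  k=2
[0,3] S  <  k=1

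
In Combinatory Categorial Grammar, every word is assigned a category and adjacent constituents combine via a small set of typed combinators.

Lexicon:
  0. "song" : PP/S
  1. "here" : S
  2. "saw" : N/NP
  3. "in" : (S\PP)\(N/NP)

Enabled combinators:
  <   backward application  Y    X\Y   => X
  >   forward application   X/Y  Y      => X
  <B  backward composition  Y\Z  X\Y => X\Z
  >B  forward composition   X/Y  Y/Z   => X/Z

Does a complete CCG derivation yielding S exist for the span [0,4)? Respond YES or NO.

YES

[0,4] S   <
  [0,2] PP   >
    [0,1] "song" : PP/S
    [1,2] "here" : S
  [2,4] S\PP   <
    [2,3] "saw" : N/NP
    [3,4] "in" : (S\PP)\(N/NP)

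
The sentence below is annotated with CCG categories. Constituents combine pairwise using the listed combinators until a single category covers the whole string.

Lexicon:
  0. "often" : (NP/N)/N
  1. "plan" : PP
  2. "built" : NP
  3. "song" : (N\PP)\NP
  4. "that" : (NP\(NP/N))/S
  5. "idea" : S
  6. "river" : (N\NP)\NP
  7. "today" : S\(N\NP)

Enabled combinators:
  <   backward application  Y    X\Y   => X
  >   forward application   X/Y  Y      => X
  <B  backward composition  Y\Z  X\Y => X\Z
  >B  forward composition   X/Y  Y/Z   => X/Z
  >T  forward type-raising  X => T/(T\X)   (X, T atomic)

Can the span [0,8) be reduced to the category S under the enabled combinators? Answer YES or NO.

YES

[0,8] S   <
  [0,6] NP   <
    [0,4] NP/N   >
      [0,1] "often" : (NP/N)/N
      [1,4] N   >
        [1,2] N/(N\PP)   >T
          [1,2] "plan" : PP
        [2,4] N\PP   <
          [2,3] "built" : NP
          [3,4] "song" : (N\PP)\NP
    [4,6] NP\(NP/N)   >
      [4,5] "that" : (NP\(NP/N))/S
      [5,6] "idea" : S
  [6,8] S\NP   <B
    [6,7] "river" : (N\NP)\NP
    [7,8] "today" : S\(N\NP)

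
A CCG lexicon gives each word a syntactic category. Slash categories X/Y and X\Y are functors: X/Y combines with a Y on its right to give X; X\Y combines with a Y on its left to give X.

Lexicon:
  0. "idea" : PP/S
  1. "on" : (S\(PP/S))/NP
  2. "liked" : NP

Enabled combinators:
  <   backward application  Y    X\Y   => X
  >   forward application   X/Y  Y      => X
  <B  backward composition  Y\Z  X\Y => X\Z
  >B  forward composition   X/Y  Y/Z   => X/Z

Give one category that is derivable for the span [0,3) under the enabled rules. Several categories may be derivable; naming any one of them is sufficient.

[0,3] S   <
  [0,1] "idea" : PP/S
  [1,3] S\(PP/S)   >
    [1,2] "on" : (S\(PP/S))/NP
    [2,3] "liked" : NP

S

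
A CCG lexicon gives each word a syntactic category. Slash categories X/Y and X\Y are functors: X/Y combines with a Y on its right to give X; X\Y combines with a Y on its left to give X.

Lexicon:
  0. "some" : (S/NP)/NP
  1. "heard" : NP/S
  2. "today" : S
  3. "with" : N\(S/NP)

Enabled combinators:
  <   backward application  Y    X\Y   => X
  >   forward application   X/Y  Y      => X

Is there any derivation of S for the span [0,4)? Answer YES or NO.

(S/NP)/NP NP/S S N\(S/NP)
CKY chart[0,4] = {N}; S ∉ chart

NO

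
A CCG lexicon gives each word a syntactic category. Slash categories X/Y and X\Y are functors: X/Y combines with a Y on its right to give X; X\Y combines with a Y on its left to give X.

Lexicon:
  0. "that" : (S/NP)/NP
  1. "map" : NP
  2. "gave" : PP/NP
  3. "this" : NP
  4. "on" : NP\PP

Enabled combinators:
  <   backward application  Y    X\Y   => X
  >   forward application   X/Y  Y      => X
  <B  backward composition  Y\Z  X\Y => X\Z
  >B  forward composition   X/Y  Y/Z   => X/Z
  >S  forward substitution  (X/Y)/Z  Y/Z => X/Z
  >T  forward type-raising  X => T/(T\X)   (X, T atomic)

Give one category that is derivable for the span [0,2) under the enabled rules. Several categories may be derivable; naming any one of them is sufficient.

[0,5] S   >
  [0,2] S/NP   >
    [0,1] "that" : (S/NP)/NP
    [1,2] "map" : NP
  [2,5] NP   <
    [2,4] PP   >
      [2,3] "gave" : PP/NP
      [3,4] "this" : NP
    [4,5] "on" : NP\PP

S/NP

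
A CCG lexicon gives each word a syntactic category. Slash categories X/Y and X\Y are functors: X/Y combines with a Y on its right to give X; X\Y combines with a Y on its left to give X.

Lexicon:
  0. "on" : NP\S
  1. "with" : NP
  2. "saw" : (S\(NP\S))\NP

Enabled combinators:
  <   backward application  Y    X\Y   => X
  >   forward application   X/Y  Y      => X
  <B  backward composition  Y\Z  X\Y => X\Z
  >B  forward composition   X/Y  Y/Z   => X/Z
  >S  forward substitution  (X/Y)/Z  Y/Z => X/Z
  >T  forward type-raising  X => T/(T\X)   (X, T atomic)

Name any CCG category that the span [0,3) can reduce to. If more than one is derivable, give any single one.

[0,3] S   <
  [0,1] "on" : NP\S
  [1,3] S\(NP\S)   <
    [1,2] "with" : NP
    [2,3] "saw" : (S\(NP\S))\NP

S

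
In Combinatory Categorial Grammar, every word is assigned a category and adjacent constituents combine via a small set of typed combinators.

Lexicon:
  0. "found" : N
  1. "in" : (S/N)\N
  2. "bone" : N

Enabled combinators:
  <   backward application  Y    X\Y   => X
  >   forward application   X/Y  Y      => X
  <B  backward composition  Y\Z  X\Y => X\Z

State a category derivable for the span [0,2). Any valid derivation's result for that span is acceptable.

S/N

[0,3] S   >
  [0,2] S/N   <
    [0,1] "found" : N
    [1,2] "in" : (S/N)\N
  [2,3] "bone" : N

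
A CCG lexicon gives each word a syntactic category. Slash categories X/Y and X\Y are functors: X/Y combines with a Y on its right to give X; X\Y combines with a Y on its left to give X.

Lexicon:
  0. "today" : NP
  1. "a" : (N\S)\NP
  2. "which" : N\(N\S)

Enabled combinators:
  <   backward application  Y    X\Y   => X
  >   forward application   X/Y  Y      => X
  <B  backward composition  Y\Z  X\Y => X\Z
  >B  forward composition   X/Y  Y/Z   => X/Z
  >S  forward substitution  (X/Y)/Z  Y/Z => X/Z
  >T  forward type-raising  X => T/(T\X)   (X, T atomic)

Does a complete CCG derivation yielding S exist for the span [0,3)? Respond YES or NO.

NO

NP (N\S)\NP N\(N\S)
CKY chart[0,3] = {N, N/(N\N), NP/(NP\N), PP/(PP\N), S/(S\N)}; S ∉ chart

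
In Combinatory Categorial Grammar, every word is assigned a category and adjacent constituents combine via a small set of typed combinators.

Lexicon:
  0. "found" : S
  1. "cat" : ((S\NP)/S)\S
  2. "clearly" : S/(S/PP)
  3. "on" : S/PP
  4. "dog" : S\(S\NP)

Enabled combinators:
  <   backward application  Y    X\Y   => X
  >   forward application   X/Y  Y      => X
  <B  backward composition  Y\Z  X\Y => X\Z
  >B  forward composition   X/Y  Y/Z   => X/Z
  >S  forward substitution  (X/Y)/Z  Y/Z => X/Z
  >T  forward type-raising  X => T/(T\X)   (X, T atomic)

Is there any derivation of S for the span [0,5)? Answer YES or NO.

[0,5] S   <
  [0,4] S\NP   >
    [0,2] (S\NP)/S   <
      [0,1] "found" : S
      [1,2] "cat" : ((S\NP)/S)\S
    [2,4] S   >
      [2,3] "clearly" : S/(S/PP)
      [3,4] "on" : S/PP
  [4,5] "dog" : S\(S\NP)

YES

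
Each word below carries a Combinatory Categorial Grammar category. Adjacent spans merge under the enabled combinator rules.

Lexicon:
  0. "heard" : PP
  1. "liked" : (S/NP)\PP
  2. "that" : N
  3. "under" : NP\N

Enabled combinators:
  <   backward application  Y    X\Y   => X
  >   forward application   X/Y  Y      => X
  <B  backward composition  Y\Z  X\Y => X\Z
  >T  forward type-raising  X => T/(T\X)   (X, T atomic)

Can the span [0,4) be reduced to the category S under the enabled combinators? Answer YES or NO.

[0,4] S   >
  [0,2] S/NP   <
    [0,1] "heard" : PP
    [1,2] "liked" : (S/NP)\PP
  [2,4] NP   <
    [2,3] "that" : N
    [3,4] "under" : NP\N

YES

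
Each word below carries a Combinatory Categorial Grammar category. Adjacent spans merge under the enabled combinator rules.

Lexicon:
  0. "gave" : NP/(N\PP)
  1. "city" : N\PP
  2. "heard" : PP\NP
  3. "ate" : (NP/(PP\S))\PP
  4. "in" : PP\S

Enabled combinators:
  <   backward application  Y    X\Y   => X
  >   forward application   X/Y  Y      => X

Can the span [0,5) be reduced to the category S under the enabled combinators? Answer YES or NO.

NO

NP/(N\PP) N\PP PP\NP (NP/(PP\S))\PP PP\S
CKY chart[0,5] = {NP}; S ∉ chart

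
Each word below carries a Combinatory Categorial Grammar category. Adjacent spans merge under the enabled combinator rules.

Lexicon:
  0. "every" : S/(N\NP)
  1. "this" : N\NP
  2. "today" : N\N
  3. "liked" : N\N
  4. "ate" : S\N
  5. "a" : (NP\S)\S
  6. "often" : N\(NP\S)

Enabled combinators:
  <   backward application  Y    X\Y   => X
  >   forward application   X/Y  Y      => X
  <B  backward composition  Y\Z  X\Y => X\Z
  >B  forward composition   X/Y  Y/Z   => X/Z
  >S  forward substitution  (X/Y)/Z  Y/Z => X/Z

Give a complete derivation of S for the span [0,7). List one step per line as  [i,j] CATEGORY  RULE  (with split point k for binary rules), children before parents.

[0,1] S/(N\NP)  lex  "every"
[1,2] N\NP  lex  "this"
[2,3] N\N  lex  "today"
[3,4] N\N  lex  "liked"
[2,4] N\N  <B  k=3
[4,5] S\N  lex  "ate"
[2,5] S\N  <B  k=4
[5,6] (NP\S)\S  lex  "a"
[6,7] N\(NP\S)  lex  "often"
[5,7] N\S  <B  k=6
[2,7] N\N  <B  k=5
[1,7] N\NP  <B  k=2
[0,7] S  >  k=1

[0,7] S   >
  [0,1] "every" : S/(N\NP)
  [1,7] N\NP   <B
    [1,2] "this" : N\NP
    [2,7] N\N   <B
      [2,5] S\N   <B
        [2,4] N\N   <B
          [2,3] "today" : N\N
          [3,4] "liked" : N\N
        [4,5] "ate" : S\N
      [5,7] N\S   <B
        [5,6] "a" : (NP\S)\S
        [6,7] "often" : N\(NP\S)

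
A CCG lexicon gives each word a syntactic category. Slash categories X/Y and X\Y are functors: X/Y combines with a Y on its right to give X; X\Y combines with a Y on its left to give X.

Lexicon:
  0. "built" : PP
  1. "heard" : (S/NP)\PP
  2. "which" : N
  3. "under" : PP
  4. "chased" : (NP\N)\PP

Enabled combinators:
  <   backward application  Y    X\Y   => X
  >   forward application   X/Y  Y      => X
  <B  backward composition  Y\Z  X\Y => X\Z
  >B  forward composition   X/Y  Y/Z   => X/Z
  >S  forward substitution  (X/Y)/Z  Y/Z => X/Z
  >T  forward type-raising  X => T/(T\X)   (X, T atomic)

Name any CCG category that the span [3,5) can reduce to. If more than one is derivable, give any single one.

NP\N

[0,5] S   >
  [0,2] S/NP   <
    [0,1] "built" : PP
    [1,2] "heard" : (S/NP)\PP
  [2,5] NP   >
    [2,3] NP/(NP\N)   >T
      [2,3] "which" : N
    [3,5] NP\N   <
      [3,4] "under" : PP
      [4,5] "chased" : (NP\N)\PP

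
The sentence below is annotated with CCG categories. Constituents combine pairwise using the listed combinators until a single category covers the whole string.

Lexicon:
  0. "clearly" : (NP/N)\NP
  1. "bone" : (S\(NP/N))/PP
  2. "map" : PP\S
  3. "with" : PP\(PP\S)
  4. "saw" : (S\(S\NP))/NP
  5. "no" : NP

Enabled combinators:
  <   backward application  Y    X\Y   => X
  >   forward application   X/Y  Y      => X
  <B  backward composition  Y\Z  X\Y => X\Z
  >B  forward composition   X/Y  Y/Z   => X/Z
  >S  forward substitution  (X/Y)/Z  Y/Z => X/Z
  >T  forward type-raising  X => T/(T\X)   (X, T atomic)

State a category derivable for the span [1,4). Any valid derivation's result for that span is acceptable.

[0,6] S   <
  [0,4] S\NP   <B
    [0,1] "clearly" : (NP/N)\NP
    [1,4] S\(NP/N)   >
      [1,2] "bone" : (S\(NP/N))/PP
      [2,4] PP   <
        [2,3] "map" : PP\S
        [3,4] "with" : PP\(PP\S)
  [4,6] S\(S\NP)   >
    [4,5] "saw" : (S\(S\NP))/NP
    [5,6] "no" : NP

S\(NP/N)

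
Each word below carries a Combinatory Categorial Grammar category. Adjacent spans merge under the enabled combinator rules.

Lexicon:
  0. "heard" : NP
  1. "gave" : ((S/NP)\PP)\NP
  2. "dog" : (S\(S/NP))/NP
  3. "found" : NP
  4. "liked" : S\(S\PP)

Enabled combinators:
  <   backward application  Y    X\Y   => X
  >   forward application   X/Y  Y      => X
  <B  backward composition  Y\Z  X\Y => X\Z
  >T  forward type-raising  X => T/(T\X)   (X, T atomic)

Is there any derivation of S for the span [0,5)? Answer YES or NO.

YES

[0,5] S   <
  [0,4] S\PP   <B
    [0,2] (S/NP)\PP   <
      [0,1] "heard" : NP
      [1,2] "gave" : ((S/NP)\PP)\NP
    [2,4] S\(S/NP)   >
      [2,3] "dog" : (S\(S/NP))/NP
      [3,4] "found" : NP
  [4,5] "liked" : S\(S\PP)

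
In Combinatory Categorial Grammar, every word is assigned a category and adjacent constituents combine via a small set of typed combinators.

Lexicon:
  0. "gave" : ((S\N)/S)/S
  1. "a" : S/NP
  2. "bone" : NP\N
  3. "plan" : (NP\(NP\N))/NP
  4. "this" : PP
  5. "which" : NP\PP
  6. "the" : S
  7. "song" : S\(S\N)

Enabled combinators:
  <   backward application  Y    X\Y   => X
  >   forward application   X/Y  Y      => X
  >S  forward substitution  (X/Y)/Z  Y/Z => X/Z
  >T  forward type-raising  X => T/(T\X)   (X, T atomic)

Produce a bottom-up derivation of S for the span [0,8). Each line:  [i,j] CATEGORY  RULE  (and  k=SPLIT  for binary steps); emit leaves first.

[0,8] S   <
  [0,7] S\N   >
    [0,6] (S\N)/S   >
      [0,1] "gave" : ((S\N)/S)/S
      [1,6] S   >
        [1,2] "a" : S/NP
        [2,6] NP   <
          [2,3] "bone" : NP\N
          [3,6] NP\(NP\N)   >
            [3,4] "plan" : (NP\(NP\N))/NP
            [4,6] NP   >
              [4,5] NP/(NP\PP)   >T
                [4,5] "this" : PP
              [5,6] "which" : NP\PP
    [6,7] "the" : S
  [7,8] "song" : S\(S\N)

[0,1] ((S\N)/S)/S  lex  "gave"
[1,2] S/NP  lex  "a"
[2,3] NP\N  lex  "bone"
[3,4] (NP\(NP\N))/NP  lex  "plan"
[4,5] PP  lex  "this"
[4,5] NP/(NP\PP)  >T
[5,6] NP\PP  lex  "which"
[4,6] NP  >  k=5
[3,6] NP\(NP\N)  >  k=4
[2,6] NP  <  k=3
[1,6] S  >  k=2
[0,6] (S\N)/S  >  k=1
[6,7] S  lex  "the"
[0,7] S\N  >  k=6
[7,8] S\(S\N)  lex  "song"
[0,8] S  <  k=7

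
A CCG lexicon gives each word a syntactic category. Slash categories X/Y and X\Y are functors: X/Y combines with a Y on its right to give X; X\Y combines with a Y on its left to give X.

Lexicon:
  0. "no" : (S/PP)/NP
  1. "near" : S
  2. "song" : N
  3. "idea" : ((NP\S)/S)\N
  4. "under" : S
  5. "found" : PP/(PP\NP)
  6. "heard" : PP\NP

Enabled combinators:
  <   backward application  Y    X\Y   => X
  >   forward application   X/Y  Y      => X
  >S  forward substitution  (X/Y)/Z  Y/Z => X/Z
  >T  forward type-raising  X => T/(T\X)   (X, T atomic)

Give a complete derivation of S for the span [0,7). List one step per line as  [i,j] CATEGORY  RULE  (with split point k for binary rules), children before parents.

[0,1] (S/PP)/NP  lex  "no"
[1,2] S  lex  "near"
[2,3] N  lex  "song"
[3,4] ((NP\S)/S)\N  lex  "idea"
[2,4] (NP\S)/S  <  k=3
[4,5] S  lex  "under"
[2,5] NP\S  >  k=4
[1,5] NP  <  k=2
[0,5] S/PP  >  k=1
[5,6] PP/(PP\NP)  lex  "found"
[6,7] PP\NP  lex  "heard"
[5,7] PP  >  k=6
[0,7] S  >  k=5

[0,7] S   >
  [0,5] S/PP   >
    [0,1] "no" : (S/PP)/NP
    [1,5] NP   <
      [1,2] "near" : S
      [2,5] NP\S   >
        [2,4] (NP\S)/S   <
          [2,3] "song" : N
          [3,4] "idea" : ((NP\S)/S)\N
        [4,5] "under" : S
  [5,7] PP   >
    [5,6] "found" : PP/(PP\NP)
    [6,7] "heard" : PP\NP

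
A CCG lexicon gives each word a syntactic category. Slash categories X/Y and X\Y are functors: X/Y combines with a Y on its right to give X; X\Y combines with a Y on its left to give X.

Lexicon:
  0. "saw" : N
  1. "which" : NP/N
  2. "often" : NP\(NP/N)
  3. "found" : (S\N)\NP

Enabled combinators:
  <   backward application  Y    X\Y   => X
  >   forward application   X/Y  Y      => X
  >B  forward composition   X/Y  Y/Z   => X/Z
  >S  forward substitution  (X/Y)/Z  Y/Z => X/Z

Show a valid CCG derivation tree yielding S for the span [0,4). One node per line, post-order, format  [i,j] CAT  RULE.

[0,4] S   <
  [0,1] "saw" : N
  [1,4] S\N   <
    [1,3] NP   <
      [1,2] "which" : NP/N
      [2,3] "often" : NP\(NP/N)
    [3,4] "found" : (S\N)\NP

[0,1] N  lex  "saw"
[1,2] NP/N  lex  "which"
[2,3] NP\(NP/N)  lex  "often"
[1,3] NP  <  k=2
[3,4] (S\N)\NP  lex  "found"
[1,4] S\N  <  k=3
[0,4] S  <  k=1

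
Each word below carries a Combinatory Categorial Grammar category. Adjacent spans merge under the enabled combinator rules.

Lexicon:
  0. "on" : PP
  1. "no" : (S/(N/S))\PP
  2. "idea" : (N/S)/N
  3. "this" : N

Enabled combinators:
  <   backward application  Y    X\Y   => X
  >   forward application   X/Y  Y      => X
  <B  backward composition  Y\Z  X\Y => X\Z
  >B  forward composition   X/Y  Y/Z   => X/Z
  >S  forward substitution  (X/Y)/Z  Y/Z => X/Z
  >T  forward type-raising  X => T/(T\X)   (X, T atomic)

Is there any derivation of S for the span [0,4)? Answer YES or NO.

[0,4] S   >
  [0,3] S/N   >B
    [0,2] S/(N/S)   <
      [0,1] "on" : PP
      [1,2] "no" : (S/(N/S))\PP
    [2,3] "idea" : (N/S)/N
  [3,4] "this" : N

YES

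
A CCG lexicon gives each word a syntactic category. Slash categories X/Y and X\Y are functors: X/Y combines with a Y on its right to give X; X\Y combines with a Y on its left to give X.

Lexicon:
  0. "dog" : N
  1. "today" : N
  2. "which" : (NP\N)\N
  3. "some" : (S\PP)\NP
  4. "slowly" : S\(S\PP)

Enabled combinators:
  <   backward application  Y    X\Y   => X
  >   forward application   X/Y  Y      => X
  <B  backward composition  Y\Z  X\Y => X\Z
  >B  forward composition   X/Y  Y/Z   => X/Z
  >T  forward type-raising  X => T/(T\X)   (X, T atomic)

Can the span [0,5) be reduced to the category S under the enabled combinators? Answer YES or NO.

YES

[0,5] S   <
  [0,4] S\PP   <
    [0,3] NP   <
      [0,1] "dog" : N
      [1,3] NP\N   <
        [1,2] "today" : N
        [2,3] "which" : (NP\N)\N
    [3,4] "some" : (S\PP)\NP
  [4,5] "slowly" : S\(S\PP)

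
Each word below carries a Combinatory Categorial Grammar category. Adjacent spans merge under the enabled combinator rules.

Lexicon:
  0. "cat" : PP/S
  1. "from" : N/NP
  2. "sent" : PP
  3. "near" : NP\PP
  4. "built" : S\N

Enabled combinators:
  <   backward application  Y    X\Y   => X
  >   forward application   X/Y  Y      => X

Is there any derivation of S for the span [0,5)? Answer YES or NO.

NO

PP/S N/NP PP NP\PP S\N
CKY chart[0,5] = {PP}; S ∉ chart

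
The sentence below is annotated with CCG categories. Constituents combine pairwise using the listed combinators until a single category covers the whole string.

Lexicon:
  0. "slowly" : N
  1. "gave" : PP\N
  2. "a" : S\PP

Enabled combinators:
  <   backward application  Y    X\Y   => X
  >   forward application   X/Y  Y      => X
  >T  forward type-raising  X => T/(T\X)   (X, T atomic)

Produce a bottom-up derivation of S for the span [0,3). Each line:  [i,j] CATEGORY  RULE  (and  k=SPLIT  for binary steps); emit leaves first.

[0,1] N  lex  "slowly"
[1,2] PP\N  lex  "gave"
[0,2] PP  <  k=1
[2,3] S\PP  lex  "a"
[0,3] S  <  k=2

[0,3] S   <
  [0,2] PP   <
    [0,1] "slowly" : N
    [1,2] "gave" : PP\N
  [2,3] "a" : S\PP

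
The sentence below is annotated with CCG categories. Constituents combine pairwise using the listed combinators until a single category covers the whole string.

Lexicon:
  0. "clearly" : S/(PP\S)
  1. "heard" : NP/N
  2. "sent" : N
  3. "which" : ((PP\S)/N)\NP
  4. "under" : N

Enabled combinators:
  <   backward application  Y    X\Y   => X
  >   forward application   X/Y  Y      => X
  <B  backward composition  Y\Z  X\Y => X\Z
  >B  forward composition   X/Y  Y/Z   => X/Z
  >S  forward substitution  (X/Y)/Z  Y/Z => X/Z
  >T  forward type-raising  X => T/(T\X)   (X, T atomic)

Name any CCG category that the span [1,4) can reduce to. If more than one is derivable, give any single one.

[0,5] S   >
  [0,1] "clearly" : S/(PP\S)
  [1,5] PP\S   >
    [1,4] (PP\S)/N   <
      [1,3] NP   >
        [1,2] "heard" : NP/N
        [2,3] "sent" : N
      [3,4] "which" : ((PP\S)/N)\NP
    [4,5] "under" : N

(PP\S)/N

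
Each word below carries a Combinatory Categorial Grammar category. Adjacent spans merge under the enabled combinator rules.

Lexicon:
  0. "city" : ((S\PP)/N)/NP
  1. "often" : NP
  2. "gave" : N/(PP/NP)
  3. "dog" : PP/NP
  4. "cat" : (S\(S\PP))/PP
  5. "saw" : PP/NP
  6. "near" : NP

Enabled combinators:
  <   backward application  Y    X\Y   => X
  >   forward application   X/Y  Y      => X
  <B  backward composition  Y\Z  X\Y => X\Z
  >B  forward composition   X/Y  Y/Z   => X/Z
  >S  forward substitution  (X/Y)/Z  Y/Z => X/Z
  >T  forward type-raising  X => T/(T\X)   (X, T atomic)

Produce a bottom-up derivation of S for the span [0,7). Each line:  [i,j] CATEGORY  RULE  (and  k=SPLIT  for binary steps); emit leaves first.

[0,1] ((S\PP)/N)/NP  lex  "city"
[1,2] NP  lex  "often"
[0,2] (S\PP)/N  >  k=1
[2,3] N/(PP/NP)  lex  "gave"
[3,4] PP/NP  lex  "dog"
[2,4] N  >  k=3
[0,4] S\PP  >  k=2
[4,5] (S\(S\PP))/PP  lex  "cat"
[5,6] PP/NP  lex  "saw"
[6,7] NP  lex  "near"
[5,7] PP  >  k=6
[4,7] S\(S\PP)  >  k=5
[0,7] S  <  k=4

[0,7] S   <
  [0,4] S\PP   >
    [0,2] (S\PP)/N   >
      [0,1] "city" : ((S\PP)/N)/NP
      [1,2] "often" : NP
    [2,4] N   >
      [2,3] "gave" : N/(PP/NP)
      [3,4] "dog" : PP/NP
  [4,7] S\(S\PP)   >
    [4,5] "cat" : (S\(S\PP))/PP
    [5,7] PP   >
      [5,6] "saw" : PP/NP
      [6,7] "near" : NP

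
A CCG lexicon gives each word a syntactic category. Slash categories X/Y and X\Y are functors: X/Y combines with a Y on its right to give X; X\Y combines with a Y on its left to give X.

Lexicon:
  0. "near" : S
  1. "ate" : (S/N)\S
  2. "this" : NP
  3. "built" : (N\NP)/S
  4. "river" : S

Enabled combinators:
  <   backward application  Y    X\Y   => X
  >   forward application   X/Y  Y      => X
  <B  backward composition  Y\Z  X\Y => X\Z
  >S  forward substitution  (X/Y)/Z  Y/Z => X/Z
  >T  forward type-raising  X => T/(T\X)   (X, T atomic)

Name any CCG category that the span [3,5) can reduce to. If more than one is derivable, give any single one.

[0,5] S   >
  [0,2] S/N   <
    [0,1] "near" : S
    [1,2] "ate" : (S/N)\S
  [2,5] N   <
    [2,3] "this" : NP
    [3,5] N\NP   >
      [3,4] "built" : (N\NP)/S
      [4,5] "river" : S

N\NP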